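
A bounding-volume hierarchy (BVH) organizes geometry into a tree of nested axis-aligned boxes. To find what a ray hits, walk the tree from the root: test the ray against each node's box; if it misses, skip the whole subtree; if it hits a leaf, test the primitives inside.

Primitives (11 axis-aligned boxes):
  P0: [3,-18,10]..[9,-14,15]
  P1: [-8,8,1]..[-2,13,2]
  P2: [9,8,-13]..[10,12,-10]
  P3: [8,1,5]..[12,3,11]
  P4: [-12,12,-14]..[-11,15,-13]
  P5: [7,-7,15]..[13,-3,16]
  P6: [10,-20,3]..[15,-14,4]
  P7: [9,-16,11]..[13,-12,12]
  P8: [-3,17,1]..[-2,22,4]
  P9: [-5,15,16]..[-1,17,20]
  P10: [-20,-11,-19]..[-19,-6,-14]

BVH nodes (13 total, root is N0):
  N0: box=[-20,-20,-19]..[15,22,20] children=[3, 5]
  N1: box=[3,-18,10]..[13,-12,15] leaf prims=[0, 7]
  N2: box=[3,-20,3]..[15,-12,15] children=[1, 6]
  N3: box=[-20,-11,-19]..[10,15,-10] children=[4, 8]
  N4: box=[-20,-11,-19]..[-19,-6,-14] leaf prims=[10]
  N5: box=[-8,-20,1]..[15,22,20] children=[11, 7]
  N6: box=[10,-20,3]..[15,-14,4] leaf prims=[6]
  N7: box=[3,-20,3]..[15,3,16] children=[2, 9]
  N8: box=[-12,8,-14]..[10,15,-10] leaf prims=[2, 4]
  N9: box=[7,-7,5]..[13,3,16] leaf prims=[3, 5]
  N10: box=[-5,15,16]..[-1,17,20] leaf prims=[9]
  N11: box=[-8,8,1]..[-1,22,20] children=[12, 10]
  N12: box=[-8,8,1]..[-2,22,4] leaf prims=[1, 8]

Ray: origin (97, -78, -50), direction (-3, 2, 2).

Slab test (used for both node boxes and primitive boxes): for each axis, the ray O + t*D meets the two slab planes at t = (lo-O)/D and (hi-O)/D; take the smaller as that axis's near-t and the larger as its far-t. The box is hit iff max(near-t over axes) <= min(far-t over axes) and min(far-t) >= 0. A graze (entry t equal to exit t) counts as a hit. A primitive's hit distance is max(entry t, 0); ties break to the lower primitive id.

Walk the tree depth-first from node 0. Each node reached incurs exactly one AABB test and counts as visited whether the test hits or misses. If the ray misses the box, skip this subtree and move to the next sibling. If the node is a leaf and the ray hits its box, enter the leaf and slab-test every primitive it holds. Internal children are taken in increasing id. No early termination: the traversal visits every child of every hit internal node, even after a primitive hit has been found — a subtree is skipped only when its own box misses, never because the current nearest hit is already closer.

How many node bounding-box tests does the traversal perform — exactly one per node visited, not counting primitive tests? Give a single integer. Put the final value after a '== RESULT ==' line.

Trace the traversal:
N0 x:[82/3,39] y:[29,50] z:[31/2,35] -> hit [29,35], descend [3, 5]
  N3 x:[29,39] y:[67/2,93/2] z:[31/2,20] -> miss, prune
  N5 x:[82/3,35] y:[29,50] z:[51/2,35] -> hit [29,35], descend [7, 11]
    N7 x:[82/3,94/3] y:[29,81/2] z:[53/2,33] -> hit [29,94/3], descend [2, 9]
      N2 x:[82/3,94/3] y:[29,33] z:[53/2,65/2] -> hit [29,94/3], descend [1, 6]
        N1 x:[28,94/3] y:[30,33] z:[30,65/2] -> hit [30,94/3] leaf, test {P0@t=30, P7(miss)}
        N6 x:[82/3,29] y:[29,32] z:[53/2,27] -> miss, prune
      N9 x:[28,30] y:[71/2,81/2] z:[55/2,33] -> miss, prune
    N11 x:[98/3,35] y:[43,50] z:[51/2,35] -> miss, prune

Visited [0, 3, 5, 7, 2, 1, 6, 9, 11]. Tests: 9 box, 1 leaf. Nearest: P0.

== RESULT ==
9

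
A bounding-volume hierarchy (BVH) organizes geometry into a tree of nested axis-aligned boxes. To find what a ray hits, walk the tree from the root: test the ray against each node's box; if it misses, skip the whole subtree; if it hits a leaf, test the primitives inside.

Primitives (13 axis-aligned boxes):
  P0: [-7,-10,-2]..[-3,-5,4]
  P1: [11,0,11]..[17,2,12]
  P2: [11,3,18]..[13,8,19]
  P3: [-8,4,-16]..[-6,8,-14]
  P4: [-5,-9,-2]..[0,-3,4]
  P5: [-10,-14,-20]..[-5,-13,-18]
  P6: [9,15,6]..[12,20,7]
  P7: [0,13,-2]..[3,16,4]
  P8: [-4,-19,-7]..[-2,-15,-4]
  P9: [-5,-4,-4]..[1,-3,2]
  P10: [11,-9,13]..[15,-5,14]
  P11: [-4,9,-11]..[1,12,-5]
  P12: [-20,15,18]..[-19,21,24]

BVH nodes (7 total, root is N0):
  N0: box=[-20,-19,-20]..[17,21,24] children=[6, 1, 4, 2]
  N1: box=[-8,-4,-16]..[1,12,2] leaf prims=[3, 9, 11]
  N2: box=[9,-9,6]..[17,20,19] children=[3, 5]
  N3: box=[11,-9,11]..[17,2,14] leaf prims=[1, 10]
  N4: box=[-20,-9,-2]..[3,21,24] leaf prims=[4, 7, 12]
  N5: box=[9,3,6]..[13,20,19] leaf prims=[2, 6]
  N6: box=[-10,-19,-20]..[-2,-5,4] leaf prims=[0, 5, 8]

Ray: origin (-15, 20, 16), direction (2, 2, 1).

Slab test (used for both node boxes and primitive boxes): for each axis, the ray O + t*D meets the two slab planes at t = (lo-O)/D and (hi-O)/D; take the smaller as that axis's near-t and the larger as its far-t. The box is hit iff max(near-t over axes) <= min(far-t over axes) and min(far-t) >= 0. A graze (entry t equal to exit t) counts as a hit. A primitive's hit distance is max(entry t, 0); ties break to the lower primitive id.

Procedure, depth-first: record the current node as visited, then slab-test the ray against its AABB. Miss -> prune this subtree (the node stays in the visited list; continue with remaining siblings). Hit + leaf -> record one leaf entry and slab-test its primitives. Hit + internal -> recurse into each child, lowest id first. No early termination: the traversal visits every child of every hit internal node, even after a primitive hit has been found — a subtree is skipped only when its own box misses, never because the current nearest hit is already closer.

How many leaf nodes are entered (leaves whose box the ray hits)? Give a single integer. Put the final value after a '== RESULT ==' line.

Traverse from the root:
N0 x:[-5/2,16] y:[-39/2,1/2] z:[-36,8] -> hit [-5/2,1/2], descend [1, 2, 4, 6]
  N1 x:[7/2,8] y:[-12,-4] z:[-32,-14] -> miss, prune
  N2 x:[12,16] y:[-29/2,0] z:[-10,3] -> miss, prune
  N4 x:[-5/2,9] y:[-29/2,1/2] z:[-18,8] -> hit [-5/2,1/2] leaf, test {P4(miss), P7(miss), P12(miss)}
  N6 x:[5/2,13/2] y:[-39/2,-25/2] z:[-36,-12] -> miss, prune

Summary -> nodes [0, 1, 2, 4, 6]; box-tests=5; leaf-entries=1; first=miss

== RESULT ==
1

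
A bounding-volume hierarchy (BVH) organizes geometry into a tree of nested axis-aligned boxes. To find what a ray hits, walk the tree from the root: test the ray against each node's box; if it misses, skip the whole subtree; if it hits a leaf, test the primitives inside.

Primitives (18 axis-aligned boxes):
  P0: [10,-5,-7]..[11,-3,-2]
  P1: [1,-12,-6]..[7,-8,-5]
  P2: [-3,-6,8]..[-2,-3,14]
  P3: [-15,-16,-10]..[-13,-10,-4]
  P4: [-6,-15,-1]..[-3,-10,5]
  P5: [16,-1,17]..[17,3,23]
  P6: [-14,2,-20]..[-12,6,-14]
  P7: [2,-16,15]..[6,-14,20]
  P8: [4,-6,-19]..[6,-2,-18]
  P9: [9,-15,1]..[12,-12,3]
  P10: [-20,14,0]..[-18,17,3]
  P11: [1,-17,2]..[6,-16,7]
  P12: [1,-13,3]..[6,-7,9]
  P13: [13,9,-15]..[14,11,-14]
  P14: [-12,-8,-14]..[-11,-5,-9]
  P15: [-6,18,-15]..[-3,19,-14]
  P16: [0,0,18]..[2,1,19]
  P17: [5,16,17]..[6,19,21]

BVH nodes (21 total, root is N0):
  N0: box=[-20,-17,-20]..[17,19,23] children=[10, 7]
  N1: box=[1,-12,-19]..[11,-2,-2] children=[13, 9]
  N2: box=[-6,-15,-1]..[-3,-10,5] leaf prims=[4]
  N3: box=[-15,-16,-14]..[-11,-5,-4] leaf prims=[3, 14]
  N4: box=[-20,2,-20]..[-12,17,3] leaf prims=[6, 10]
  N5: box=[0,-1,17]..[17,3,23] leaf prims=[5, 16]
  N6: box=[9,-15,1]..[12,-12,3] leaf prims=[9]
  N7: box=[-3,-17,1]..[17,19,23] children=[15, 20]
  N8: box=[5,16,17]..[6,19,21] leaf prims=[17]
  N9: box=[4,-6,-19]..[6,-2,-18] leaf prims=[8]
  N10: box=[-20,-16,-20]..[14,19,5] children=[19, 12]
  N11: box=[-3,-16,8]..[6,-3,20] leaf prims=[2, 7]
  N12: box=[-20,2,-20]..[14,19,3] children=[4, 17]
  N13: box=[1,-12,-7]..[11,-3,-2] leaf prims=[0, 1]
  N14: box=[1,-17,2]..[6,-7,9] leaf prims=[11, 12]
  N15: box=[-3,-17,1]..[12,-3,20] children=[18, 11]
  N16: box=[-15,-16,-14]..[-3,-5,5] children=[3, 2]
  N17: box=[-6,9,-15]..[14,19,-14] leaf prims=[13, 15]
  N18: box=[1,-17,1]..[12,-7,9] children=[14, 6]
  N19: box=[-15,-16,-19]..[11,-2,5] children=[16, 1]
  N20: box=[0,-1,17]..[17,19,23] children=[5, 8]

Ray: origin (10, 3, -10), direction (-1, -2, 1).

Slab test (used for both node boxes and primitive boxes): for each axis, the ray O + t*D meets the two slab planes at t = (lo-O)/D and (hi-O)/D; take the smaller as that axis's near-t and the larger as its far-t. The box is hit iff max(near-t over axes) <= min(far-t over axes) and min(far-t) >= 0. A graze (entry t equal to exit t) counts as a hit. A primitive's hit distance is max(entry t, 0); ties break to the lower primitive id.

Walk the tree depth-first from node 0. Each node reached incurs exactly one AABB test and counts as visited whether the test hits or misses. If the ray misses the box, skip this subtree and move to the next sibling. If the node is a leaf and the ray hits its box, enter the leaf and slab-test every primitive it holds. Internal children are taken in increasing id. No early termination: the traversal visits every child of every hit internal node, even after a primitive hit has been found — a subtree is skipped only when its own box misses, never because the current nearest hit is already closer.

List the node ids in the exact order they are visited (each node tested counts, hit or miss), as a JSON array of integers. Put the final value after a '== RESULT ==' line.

Traverse from the root:
N0 x:[-7,30] y:[-8,10] z:[-10,33] -> hit [-7,10], descend [7, 10]
  N7 x:[-7,13] y:[-8,10] z:[11,33] -> miss, prune
  N10 x:[-4,30] y:[-8,19/2] z:[-10,15] -> hit [-4,19/2], descend [12, 19]
    N12 x:[-4,30] y:[-8,1/2] z:[-10,13] -> hit [-4,1/2], descend [4, 17]
      N4 x:[22,30] y:[-7,1/2] z:[-10,13] -> miss, prune
      N17 x:[-4,16] y:[-8,-3] z:[-5,-4] -> miss, prune
    N19 x:[-1,25] y:[5/2,19/2] z:[-9,15] -> hit [5/2,19/2], descend [1, 16]
      N1 x:[-1,9] y:[5/2,15/2] z:[-9,8] -> hit [5/2,15/2], descend [9, 13]
        N9 x:[4,6] y:[5/2,9/2] z:[-9,-8] -> miss, prune
        N13 x:[-1,9] y:[3,15/2] z:[3,8] -> hit [3,15/2] leaf, test {P0(miss), P1(miss)}
      N16 x:[13,25] y:[4,19/2] z:[-4,15] -> miss, prune

order=[0, 7, 10, 12, 4, 17, 19, 1, 9, 13, 16]  |boxes|=11  |leaves|=1  hit=miss

== RESULT ==
[0, 7, 10, 12, 4, 17, 19, 1, 9, 13, 16]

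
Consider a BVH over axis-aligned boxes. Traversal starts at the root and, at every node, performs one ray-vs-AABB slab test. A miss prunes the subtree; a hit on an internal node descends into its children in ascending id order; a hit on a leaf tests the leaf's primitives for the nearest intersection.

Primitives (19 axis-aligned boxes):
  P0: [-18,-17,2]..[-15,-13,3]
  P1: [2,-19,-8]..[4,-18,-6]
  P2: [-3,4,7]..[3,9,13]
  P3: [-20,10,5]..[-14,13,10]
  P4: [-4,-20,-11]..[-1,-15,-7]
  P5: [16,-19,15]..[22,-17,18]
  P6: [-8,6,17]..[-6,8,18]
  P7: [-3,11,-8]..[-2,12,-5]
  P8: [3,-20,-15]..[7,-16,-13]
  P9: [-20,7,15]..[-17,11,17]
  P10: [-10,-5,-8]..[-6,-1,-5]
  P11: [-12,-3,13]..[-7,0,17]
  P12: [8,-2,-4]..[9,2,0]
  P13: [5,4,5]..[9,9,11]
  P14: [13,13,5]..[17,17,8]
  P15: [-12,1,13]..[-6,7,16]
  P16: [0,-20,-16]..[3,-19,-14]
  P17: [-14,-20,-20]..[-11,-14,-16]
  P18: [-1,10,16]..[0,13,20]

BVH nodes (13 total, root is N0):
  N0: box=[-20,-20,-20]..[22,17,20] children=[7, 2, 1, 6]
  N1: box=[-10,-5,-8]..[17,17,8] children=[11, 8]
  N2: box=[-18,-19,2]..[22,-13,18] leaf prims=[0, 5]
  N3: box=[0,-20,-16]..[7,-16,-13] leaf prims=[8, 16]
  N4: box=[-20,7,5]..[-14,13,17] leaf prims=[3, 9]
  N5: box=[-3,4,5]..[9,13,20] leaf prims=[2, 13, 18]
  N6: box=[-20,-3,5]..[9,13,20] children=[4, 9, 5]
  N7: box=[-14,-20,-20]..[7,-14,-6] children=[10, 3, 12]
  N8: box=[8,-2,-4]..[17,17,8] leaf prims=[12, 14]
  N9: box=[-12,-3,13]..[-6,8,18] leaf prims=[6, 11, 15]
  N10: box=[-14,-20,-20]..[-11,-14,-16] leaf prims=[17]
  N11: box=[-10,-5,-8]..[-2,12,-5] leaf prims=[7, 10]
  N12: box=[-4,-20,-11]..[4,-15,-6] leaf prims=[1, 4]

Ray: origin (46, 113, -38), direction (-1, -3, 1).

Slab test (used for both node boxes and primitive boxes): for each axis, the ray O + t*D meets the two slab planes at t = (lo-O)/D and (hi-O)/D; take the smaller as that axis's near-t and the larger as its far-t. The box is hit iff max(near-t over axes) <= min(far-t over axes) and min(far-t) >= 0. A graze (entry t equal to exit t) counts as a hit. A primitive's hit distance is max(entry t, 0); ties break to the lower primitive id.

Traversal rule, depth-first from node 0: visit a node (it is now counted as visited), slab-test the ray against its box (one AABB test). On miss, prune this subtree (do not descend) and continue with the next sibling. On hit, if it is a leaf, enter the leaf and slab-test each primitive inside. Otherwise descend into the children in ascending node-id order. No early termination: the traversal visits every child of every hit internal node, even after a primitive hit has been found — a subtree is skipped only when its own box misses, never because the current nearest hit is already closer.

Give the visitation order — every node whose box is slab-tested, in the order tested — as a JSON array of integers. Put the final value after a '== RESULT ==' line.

Walk:
N0 x:[24,66] y:[32,133/3] z:[18,58] -> hit [32,133/3], descend [1, 2, 6, 7]
  N1 x:[29,56] y:[32,118/3] z:[30,46] -> hit [32,118/3], descend [8, 11]
    N8 x:[29,38] y:[32,115/3] z:[34,46] -> hit [34,38] leaf, test {P12@t=37, P14(miss)}
    N11 x:[48,56] y:[101/3,118/3] z:[30,33] -> miss, prune
  N2 x:[24,64] y:[42,44] z:[40,56] -> hit [42,44] leaf, test {P0(miss), P5(miss)}
  N6 x:[37,66] y:[100/3,116/3] z:[43,58] -> miss, prune
  N7 x:[39,60] y:[127/3,133/3] z:[18,32] -> miss, prune

order=[0, 1, 8, 11, 2, 6, 7]  |boxes|=7  |leaves|=2  hit=P12

== RESULT ==
[0, 1, 8, 11, 2, 6, 7]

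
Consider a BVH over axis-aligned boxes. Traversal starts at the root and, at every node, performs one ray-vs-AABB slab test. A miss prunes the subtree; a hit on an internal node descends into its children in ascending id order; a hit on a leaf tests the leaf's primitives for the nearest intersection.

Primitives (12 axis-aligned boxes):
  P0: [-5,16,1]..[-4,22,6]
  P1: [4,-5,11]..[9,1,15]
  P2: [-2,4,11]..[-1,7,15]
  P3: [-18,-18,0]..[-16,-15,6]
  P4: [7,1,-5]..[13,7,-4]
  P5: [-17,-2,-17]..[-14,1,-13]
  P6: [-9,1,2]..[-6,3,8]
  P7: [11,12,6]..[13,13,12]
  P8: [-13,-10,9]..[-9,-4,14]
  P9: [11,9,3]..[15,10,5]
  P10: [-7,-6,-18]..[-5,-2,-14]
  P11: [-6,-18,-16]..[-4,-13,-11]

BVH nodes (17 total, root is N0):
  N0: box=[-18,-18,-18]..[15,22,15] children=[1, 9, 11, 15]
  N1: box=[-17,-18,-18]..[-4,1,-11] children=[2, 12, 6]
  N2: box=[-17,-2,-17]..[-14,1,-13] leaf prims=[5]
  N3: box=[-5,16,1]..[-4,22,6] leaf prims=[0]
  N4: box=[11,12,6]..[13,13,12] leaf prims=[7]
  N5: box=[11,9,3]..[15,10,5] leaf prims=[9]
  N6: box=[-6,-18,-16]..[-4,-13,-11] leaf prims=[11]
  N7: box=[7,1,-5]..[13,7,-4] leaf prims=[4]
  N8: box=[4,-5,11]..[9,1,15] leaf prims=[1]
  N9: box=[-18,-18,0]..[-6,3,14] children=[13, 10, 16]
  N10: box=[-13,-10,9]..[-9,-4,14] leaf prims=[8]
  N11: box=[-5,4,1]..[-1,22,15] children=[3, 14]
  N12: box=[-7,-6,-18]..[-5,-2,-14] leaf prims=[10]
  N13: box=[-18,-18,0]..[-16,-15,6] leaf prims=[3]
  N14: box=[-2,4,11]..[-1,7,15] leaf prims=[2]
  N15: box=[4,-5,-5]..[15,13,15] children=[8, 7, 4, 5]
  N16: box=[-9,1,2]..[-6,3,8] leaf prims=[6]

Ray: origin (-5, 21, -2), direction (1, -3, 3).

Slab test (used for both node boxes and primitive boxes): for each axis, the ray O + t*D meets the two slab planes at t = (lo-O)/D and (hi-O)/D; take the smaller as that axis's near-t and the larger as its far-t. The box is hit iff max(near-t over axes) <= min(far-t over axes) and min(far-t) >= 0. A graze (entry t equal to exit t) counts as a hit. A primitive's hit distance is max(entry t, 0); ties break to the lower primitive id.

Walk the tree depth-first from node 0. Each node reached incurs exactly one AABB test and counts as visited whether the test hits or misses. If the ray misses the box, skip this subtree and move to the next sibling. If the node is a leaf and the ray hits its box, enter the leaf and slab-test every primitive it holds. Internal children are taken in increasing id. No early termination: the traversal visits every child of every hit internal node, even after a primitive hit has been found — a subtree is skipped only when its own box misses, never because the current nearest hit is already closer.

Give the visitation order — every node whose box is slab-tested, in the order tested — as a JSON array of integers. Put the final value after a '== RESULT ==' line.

Traverse from the root:
N0 x:[-13,20] y:[-1/3,13] z:[-16/3,17/3] -> hit [-1/3,17/3], descend [1, 9, 11, 15]
  N1 x:[-12,1] y:[20/3,13] z:[-16/3,-3] -> miss, prune
  N9 x:[-13,-1] y:[6,13] z:[2/3,16/3] -> miss, prune
  N11 x:[0,4] y:[-1/3,17/3] z:[1,17/3] -> hit [1,4], descend [3, 14]
    N3 x:[0,1] y:[-1/3,5/3] z:[1,8/3] -> hit [1,1] leaf, test {P0@t=1}
    N14 x:[3,4] y:[14/3,17/3] z:[13/3,17/3] -> miss, prune
  N15 x:[9,20] y:[8/3,26/3] z:[-1,17/3] -> miss, prune

Visited [0, 1, 9, 11, 3, 14, 15]. Tests: 7 box, 1 leaf. Nearest: P0.

== RESULT ==
[0, 1, 9, 11, 3, 14, 15]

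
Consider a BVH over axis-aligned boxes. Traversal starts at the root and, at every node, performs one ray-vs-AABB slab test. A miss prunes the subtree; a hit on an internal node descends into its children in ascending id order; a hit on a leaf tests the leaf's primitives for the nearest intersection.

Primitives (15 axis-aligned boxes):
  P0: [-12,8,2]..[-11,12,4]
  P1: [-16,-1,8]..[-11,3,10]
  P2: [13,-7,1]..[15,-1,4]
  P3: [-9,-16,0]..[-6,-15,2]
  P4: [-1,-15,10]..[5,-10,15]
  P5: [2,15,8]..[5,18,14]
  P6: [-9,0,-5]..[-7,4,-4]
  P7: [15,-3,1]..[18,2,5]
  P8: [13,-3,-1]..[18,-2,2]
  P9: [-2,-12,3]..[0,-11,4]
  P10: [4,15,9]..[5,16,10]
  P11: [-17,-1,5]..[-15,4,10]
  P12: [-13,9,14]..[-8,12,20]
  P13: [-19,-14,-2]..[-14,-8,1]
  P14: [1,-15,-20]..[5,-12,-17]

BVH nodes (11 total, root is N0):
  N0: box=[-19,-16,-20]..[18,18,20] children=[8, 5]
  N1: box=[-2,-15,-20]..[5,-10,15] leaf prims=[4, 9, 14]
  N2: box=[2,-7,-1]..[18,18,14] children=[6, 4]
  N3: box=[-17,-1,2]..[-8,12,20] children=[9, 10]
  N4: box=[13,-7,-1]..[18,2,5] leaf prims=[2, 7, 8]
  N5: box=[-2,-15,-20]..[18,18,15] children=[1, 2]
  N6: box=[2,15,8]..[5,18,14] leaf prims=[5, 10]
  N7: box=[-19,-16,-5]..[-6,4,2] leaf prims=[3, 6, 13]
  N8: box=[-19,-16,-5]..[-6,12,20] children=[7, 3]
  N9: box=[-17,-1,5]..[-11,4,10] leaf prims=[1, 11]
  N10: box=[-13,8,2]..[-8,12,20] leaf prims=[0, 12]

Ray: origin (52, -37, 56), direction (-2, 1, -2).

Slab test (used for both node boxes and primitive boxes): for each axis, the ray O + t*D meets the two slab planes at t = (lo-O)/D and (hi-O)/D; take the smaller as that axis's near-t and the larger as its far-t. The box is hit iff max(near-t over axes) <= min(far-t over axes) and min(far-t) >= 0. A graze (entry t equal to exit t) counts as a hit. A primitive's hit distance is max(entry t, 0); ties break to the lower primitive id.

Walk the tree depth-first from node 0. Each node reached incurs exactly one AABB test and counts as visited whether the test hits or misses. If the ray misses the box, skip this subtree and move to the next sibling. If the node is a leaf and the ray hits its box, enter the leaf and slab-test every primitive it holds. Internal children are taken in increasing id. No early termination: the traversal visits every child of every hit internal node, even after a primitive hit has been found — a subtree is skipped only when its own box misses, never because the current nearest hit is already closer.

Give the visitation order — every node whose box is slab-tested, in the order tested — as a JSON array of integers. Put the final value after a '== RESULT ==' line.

Walk:
N0 x:[17,71/2] y:[21,55] z:[18,38] -> hit [21,71/2], descend [5, 8]
  N5 x:[17,27] y:[22,55] z:[41/2,38] -> hit [22,27], descend [1, 2]
    N1 x:[47/2,27] y:[22,27] z:[41/2,38] -> hit [47/2,27] leaf, test {P4(miss), P9@t=26, P14(miss)}
    N2 x:[17,25] y:[30,55] z:[21,57/2] -> miss, prune
  N8 x:[29,71/2] y:[21,49] z:[18,61/2] -> hit [29,61/2], descend [3, 7]
    N3 x:[30,69/2] y:[36,49] z:[18,27] -> miss, prune
    N7 x:[29,71/2] y:[21,41] z:[27,61/2] -> hit [29,61/2] leaf, test {P3(miss), P6(miss), P13(miss)}

Summary -> nodes [0, 5, 1, 2, 8, 3, 7]; box-tests=7; leaf-entries=2; first=P9

== RESULT ==
[0, 5, 1, 2, 8, 3, 7]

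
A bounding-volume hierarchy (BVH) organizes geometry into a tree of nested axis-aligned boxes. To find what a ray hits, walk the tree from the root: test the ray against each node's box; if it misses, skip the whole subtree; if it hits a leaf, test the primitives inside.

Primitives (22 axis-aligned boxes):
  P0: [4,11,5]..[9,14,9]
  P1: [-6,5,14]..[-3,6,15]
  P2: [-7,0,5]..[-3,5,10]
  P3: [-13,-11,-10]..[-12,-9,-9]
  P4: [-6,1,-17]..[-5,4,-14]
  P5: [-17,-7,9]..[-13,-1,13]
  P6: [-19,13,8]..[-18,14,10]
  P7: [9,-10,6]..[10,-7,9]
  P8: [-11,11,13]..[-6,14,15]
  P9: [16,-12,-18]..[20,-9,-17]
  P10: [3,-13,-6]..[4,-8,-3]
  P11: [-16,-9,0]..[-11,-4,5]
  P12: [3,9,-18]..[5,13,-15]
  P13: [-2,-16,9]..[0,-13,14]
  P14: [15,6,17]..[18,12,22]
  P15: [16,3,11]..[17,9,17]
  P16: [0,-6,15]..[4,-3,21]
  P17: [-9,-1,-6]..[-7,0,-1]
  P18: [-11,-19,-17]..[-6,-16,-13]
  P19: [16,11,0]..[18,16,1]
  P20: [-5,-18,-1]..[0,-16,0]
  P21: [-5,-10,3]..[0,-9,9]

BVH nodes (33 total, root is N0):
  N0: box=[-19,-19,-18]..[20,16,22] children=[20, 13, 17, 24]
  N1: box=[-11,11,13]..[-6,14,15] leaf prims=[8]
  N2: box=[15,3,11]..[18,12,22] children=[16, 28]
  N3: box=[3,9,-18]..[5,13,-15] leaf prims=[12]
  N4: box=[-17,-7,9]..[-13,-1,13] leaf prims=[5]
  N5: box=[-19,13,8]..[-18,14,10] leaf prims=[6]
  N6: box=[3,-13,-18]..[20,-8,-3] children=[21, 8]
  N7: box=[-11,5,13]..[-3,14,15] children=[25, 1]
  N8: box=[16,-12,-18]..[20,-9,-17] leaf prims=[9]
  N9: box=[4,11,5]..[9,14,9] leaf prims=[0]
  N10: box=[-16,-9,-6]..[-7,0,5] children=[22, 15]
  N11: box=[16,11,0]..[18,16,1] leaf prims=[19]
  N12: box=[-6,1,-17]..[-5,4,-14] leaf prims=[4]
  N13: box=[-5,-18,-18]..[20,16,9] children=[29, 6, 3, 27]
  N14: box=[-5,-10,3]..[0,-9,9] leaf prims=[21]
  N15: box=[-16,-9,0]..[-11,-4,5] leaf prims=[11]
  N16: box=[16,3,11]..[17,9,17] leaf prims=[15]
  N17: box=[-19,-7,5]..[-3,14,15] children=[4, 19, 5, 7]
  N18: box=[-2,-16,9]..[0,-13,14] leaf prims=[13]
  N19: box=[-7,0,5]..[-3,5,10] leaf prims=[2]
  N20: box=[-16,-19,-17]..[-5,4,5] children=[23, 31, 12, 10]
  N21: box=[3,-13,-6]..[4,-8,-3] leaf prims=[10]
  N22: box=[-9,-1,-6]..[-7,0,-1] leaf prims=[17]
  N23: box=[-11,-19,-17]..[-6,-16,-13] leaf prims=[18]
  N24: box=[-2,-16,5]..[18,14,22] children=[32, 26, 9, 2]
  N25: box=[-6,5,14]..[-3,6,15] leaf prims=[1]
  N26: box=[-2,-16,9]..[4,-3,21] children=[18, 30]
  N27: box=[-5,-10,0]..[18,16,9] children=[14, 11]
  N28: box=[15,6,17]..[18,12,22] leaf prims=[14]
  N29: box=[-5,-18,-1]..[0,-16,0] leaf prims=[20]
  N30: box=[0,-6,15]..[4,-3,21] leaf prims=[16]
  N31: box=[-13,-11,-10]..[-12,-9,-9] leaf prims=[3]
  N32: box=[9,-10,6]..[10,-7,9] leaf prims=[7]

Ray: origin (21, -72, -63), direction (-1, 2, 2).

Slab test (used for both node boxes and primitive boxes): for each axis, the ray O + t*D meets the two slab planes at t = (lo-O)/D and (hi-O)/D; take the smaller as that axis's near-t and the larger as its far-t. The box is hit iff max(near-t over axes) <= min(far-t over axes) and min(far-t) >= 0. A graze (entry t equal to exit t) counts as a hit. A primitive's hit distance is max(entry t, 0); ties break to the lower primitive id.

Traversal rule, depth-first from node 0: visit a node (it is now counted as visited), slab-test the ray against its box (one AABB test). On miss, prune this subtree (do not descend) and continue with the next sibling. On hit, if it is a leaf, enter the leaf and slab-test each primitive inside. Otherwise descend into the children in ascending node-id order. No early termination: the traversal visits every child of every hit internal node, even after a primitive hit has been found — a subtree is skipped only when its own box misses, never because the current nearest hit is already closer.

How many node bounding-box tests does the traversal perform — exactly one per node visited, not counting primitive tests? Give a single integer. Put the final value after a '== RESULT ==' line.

Trace the traversal:
N0 x:[1,40] y:[53/2,44] z:[45/2,85/2] -> hit [53/2,40], descend [13, 17, 20, 24]
  N13 x:[1,26] y:[27,44] z:[45/2,36] -> miss, prune
  N17 x:[24,40] y:[65/2,43] z:[34,39] -> hit [34,39], descend [4, 5, 7, 19]
    N4 x:[34,38] y:[65/2,71/2] z:[36,38] -> miss, prune
    N5 x:[39,40] y:[85/2,43] z:[71/2,73/2] -> miss, prune
    N7 x:[24,32] y:[77/2,43] z:[38,39] -> miss, prune
    N19 x:[24,28] y:[36,77/2] z:[34,73/2] -> miss, prune
  N20 x:[26,37] y:[53/2,38] z:[23,34] -> hit [53/2,34], descend [10, 12, 23, 31]
    N10 x:[28,37] y:[63/2,36] z:[57/2,34] -> hit [63/2,34], descend [15, 22]
      N15 x:[32,37] y:[63/2,34] z:[63/2,34] -> hit [32,34] leaf, test {P11@t=32}
      N22 x:[28,30] y:[71/2,36] z:[57/2,31] -> miss, prune
    N12 x:[26,27] y:[73/2,38] z:[23,49/2] -> miss, prune
    N23 x:[27,32] y:[53/2,28] z:[23,25] -> miss, prune
    N31 x:[33,34] y:[61/2,63/2] z:[53/2,27] -> miss, prune
  N24 x:[3,23] y:[28,43] z:[34,85/2] -> miss, prune

Visited [0, 13, 17, 4, 5, 7, 19, 20, 10, 15, 22, 12, 23, 31, 24]. Tests: 15 box, 1 leaf. Nearest: P11.

== RESULT ==
15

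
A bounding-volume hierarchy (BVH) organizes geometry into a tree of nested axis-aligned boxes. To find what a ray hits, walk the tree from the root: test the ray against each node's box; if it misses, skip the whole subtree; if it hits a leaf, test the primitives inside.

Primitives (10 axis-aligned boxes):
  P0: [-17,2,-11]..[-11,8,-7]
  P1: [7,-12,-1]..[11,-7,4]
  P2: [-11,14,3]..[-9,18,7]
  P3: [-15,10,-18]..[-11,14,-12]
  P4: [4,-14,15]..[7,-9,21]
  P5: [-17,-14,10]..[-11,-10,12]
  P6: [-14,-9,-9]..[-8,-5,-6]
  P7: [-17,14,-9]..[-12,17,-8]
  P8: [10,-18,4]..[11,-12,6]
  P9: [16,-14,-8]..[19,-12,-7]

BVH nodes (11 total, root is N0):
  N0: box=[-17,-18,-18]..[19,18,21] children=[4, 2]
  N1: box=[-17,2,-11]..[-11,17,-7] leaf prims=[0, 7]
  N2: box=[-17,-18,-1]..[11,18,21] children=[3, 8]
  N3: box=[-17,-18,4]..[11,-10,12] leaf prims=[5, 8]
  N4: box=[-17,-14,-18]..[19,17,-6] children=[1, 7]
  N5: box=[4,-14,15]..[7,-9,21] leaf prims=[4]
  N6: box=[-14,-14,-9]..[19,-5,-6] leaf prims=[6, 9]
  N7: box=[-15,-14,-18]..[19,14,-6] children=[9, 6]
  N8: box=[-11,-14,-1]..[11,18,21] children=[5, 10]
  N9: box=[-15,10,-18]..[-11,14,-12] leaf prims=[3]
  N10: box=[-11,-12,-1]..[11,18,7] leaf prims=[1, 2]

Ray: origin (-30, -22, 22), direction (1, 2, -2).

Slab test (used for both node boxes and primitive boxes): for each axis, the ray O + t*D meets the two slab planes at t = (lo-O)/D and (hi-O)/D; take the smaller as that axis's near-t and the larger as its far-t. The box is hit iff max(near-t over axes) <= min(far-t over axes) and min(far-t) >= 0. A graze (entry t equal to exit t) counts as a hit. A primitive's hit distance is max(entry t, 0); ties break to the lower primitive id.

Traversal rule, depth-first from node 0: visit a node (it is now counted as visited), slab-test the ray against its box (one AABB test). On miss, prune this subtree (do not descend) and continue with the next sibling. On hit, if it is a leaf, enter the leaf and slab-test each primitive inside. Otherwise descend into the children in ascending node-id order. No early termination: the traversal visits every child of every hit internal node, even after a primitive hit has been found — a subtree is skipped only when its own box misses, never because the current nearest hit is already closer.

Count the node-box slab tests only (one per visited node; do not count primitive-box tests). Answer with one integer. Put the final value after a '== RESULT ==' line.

Walk:
N0 x:[13,49] y:[2,20] z:[1/2,20] -> hit [13,20], descend [2, 4]
  N2 x:[13,41] y:[2,20] z:[1/2,23/2] -> miss, prune
  N4 x:[13,49] y:[4,39/2] z:[14,20] -> hit [14,39/2], descend [1, 7]
    N1 x:[13,19] y:[12,39/2] z:[29/2,33/2] -> hit [29/2,33/2] leaf, test {P0@t=29/2, P7(miss)}
    N7 x:[15,49] y:[4,18] z:[14,20] -> hit [15,18], descend [6, 9]
      N6 x:[16,49] y:[4,17/2] z:[14,31/2] -> miss, prune
      N9 x:[15,19] y:[16,18] z:[17,20] -> hit [17,18] leaf, test {P3@t=17}

order=[0, 2, 4, 1, 7, 6, 9]  |boxes|=7  |leaves|=2  hit=P0

== RESULT ==
7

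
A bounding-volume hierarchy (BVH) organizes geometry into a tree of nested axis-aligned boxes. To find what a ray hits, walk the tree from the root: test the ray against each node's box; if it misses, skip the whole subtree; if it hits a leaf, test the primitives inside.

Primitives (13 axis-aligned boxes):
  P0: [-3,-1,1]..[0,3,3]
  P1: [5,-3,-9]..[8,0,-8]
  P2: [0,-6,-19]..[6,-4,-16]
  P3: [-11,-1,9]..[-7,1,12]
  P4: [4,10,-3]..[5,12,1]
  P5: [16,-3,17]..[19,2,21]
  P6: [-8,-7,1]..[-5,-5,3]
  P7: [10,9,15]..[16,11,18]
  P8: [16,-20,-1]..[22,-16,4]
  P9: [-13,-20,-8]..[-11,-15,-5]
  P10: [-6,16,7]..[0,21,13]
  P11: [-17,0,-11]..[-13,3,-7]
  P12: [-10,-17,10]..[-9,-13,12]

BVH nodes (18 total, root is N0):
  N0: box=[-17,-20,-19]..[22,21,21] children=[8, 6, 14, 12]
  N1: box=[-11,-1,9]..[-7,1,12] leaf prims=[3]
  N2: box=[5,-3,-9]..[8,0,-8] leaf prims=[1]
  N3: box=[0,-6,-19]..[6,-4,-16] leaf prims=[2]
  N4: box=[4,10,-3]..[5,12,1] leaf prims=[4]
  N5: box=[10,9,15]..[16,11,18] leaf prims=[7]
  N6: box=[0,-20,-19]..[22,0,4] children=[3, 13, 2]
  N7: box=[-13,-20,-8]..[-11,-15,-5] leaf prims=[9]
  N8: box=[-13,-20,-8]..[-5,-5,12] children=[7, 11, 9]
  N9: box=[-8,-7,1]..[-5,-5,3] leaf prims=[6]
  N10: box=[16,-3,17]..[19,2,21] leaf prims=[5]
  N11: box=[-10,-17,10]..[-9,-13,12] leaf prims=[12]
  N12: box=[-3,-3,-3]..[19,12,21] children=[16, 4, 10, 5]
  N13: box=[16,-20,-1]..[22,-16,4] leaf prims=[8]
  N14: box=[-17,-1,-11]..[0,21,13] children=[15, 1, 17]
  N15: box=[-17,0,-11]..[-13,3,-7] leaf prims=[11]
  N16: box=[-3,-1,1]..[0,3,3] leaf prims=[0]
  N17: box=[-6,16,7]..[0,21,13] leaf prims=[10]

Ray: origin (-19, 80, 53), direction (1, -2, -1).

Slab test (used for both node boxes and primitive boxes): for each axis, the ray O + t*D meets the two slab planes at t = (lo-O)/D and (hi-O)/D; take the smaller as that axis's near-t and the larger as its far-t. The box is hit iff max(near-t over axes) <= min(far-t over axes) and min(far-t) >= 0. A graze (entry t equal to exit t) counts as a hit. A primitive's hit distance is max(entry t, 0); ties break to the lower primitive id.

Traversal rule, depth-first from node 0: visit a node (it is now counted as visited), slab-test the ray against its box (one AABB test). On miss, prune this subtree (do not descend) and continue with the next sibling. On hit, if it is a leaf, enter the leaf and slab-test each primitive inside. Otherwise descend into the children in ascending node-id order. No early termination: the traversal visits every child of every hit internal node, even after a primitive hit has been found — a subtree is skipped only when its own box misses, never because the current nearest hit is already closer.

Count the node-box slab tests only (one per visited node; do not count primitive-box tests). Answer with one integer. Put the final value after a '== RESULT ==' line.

Walk:
N0 x:[2,41] y:[59/2,50] z:[32,72] -> hit [32,41], descend [6, 8, 12, 14]
  N6 x:[19,41] y:[40,50] z:[49,72] -> miss, prune
  N8 x:[6,14] y:[85/2,50] z:[41,61] -> miss, prune
  N12 x:[16,38] y:[34,83/2] z:[32,56] -> hit [34,38], descend [4, 5, 10, 16]
    N4 x:[23,24] y:[34,35] z:[52,56] -> miss, prune
    N5 x:[29,35] y:[69/2,71/2] z:[35,38] -> hit [35,35] leaf, test {P7@t=35}
    N10 x:[35,38] y:[39,83/2] z:[32,36] -> miss, prune
    N16 x:[16,19] y:[77/2,81/2] z:[50,52] -> miss, prune
  N14 x:[2,19] y:[59/2,81/2] z:[40,64] -> miss, prune

Summary -> nodes [0, 6, 8, 12, 4, 5, 10, 16, 14]; box-tests=9; leaf-entries=1; first=P7

== RESULT ==
9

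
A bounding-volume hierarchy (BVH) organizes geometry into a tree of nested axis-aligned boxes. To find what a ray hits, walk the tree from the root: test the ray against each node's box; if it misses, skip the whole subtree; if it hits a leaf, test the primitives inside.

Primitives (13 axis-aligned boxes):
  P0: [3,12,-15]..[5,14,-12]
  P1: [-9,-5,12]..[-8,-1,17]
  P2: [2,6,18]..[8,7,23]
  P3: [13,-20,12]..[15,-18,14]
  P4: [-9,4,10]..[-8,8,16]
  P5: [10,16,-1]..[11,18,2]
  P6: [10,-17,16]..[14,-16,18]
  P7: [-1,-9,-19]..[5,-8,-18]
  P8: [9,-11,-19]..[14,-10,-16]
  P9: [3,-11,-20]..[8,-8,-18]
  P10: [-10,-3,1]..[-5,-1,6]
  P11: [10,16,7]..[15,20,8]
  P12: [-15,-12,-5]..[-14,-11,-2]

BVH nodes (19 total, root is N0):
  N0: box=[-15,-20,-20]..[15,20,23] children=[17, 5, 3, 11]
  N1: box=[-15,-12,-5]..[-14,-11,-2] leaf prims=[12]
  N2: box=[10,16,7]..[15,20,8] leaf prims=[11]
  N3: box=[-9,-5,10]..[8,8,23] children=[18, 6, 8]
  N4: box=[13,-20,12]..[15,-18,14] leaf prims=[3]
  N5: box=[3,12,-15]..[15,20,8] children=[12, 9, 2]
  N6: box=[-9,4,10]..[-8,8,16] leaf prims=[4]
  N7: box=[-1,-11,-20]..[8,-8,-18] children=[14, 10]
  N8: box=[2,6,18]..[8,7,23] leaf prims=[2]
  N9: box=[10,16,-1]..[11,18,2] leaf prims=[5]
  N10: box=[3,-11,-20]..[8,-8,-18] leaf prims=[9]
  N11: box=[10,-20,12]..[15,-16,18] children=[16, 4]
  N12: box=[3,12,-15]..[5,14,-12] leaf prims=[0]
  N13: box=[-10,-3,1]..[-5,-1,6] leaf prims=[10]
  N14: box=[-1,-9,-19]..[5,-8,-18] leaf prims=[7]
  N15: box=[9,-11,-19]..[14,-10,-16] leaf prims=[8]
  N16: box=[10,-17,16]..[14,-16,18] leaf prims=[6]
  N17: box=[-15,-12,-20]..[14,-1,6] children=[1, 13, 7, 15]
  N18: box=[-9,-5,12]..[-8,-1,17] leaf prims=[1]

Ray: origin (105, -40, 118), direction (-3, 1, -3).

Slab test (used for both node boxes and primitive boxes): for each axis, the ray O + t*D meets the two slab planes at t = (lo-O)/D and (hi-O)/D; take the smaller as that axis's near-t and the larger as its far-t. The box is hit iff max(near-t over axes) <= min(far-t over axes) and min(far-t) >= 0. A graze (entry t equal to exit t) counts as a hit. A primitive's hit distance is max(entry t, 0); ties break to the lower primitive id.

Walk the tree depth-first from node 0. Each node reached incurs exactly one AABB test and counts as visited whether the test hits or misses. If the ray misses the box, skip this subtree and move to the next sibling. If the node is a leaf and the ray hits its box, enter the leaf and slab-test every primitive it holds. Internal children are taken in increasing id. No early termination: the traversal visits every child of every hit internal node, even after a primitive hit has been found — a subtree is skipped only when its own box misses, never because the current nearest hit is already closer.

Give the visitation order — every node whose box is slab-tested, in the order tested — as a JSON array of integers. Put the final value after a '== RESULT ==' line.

Traverse from the root:
N0 x:[30,40] y:[20,60] z:[95/3,46] -> hit [95/3,40], descend [3, 5, 11, 17]
  N3 x:[97/3,38] y:[35,48] z:[95/3,36] -> hit [35,36], descend [6, 8, 18]
    N6 x:[113/3,38] y:[44,48] z:[34,36] -> miss, prune
    N8 x:[97/3,103/3] y:[46,47] z:[95/3,100/3] -> miss, prune
    N18 x:[113/3,38] y:[35,39] z:[101/3,106/3] -> miss, prune
  N5 x:[30,34] y:[52,60] z:[110/3,133/3] -> miss, prune
  N11 x:[30,95/3] y:[20,24] z:[100/3,106/3] -> miss, prune
  N17 x:[91/3,40] y:[28,39] z:[112/3,46] -> hit [112/3,39], descend [1, 7, 13, 15]
    N1 x:[119/3,40] y:[28,29] z:[40,41] -> miss, prune
    N7 x:[97/3,106/3] y:[29,32] z:[136/3,46] -> miss, prune
    N13 x:[110/3,115/3] y:[37,39] z:[112/3,39] -> hit [112/3,115/3] leaf, test {P10@t=112/3}
    N15 x:[91/3,32] y:[29,30] z:[134/3,137/3] -> miss, prune

order=[0, 3, 6, 8, 18, 5, 11, 17, 1, 7, 13, 15]  |boxes|=12  |leaves|=1  hit=P10

== RESULT ==
[0, 3, 6, 8, 18, 5, 11, 17, 1, 7, 13, 15]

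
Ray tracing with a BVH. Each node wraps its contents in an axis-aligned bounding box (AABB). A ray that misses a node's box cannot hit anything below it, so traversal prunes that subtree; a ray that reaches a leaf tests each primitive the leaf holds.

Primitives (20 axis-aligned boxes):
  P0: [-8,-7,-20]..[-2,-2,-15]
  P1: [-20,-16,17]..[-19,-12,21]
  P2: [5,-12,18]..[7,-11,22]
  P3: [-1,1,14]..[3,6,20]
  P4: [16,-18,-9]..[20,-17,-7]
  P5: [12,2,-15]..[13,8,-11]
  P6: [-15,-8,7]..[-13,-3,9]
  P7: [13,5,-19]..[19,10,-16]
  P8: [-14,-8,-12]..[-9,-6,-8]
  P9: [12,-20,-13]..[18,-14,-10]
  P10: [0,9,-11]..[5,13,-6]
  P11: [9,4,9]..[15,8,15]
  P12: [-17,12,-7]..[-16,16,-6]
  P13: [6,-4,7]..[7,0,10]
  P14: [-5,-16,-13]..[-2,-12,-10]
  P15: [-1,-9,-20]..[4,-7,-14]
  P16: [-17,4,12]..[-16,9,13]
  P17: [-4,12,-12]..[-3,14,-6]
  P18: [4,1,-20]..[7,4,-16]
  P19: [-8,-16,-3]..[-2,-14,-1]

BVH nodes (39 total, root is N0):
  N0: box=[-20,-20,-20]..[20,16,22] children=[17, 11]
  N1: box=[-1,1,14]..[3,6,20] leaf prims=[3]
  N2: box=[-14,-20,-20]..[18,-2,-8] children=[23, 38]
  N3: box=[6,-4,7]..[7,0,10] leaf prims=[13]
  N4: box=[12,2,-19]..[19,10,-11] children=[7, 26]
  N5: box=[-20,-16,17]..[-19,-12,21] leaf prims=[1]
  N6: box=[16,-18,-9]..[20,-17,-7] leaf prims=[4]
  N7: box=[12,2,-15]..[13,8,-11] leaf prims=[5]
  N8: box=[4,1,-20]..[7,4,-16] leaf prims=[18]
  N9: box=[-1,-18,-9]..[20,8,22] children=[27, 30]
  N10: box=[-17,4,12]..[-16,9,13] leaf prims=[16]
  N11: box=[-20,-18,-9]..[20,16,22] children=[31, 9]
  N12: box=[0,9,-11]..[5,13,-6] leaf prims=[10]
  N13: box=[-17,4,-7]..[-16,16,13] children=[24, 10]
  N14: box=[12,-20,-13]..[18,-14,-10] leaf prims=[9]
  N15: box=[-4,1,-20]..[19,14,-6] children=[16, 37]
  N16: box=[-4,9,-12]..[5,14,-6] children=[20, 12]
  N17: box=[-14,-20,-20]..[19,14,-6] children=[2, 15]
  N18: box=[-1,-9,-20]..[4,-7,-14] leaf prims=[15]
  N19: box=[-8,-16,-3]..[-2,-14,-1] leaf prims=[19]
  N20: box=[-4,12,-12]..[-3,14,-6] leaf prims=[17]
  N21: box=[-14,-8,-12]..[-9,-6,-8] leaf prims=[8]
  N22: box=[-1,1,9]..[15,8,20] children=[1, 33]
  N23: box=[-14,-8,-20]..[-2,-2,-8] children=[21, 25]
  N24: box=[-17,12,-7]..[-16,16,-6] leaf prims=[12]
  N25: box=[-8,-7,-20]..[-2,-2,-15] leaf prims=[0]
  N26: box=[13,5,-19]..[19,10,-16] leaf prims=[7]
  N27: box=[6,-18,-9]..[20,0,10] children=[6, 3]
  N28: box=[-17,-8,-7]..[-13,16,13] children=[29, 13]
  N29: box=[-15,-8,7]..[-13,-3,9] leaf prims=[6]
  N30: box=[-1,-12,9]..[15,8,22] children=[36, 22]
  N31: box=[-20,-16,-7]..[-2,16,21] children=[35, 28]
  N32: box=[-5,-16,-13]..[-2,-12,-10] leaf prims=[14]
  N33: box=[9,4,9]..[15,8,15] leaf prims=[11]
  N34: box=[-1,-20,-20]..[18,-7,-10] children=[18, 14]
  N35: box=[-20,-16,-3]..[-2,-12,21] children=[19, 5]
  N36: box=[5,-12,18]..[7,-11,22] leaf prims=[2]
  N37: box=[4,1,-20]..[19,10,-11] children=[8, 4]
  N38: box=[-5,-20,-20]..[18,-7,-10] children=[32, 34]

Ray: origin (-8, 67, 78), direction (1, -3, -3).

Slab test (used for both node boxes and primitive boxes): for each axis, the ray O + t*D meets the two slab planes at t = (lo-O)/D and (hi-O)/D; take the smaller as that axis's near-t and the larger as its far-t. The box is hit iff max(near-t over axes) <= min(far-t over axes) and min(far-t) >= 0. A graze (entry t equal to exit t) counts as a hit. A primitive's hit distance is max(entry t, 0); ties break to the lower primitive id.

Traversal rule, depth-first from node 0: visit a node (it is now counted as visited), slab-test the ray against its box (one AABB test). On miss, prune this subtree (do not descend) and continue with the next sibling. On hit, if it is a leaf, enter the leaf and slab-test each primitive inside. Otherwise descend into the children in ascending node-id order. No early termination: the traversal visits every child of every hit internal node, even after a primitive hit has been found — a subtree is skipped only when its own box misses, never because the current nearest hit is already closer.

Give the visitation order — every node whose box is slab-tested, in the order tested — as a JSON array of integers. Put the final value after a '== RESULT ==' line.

Trace the traversal:
N0 x:[-12,28] y:[17,29] z:[56/3,98/3] -> hit [56/3,28], descend [11, 17]
  N11 x:[-12,28] y:[17,85/3] z:[56/3,29] -> hit [56/3,28], descend [9, 31]
    N9 x:[7,28] y:[59/3,85/3] z:[56/3,29] -> hit [59/3,28], descend [27, 30]
      N27 x:[14,28] y:[67/3,85/3] z:[68/3,29] -> hit [68/3,28], descend [3, 6]
        N3 x:[14,15] y:[67/3,71/3] z:[68/3,71/3] -> miss, prune
        N6 x:[24,28] y:[28,85/3] z:[85/3,29] -> miss, prune
      N30 x:[7,23] y:[59/3,79/3] z:[56/3,23] -> hit [59/3,23], descend [22, 36]
        N22 x:[7,23] y:[59/3,22] z:[58/3,23] -> hit [59/3,22], descend [1, 33]
          N1 x:[7,11] y:[61/3,22] z:[58/3,64/3] -> miss, prune
          N33 x:[17,23] y:[59/3,21] z:[21,23] -> hit [21,21] leaf, test {P11@t=21}
        N36 x:[13,15] y:[26,79/3] z:[56/3,20] -> miss, prune
    N31 x:[-12,6] y:[17,83/3] z:[19,85/3] -> miss, prune
  N17 x:[-6,27] y:[53/3,29] z:[28,98/3] -> miss, prune

order=[0, 11, 9, 27, 3, 6, 30, 22, 1, 33, 36, 31, 17]  |boxes|=13  |leaves|=1  hit=P11

== RESULT ==
[0, 11, 9, 27, 3, 6, 30, 22, 1, 33, 36, 31, 17]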